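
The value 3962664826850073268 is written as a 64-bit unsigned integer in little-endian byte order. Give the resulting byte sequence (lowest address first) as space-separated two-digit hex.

3962664826850073268 in hexadecimal, padded to 64 bits, is 0x36FE36AA38555AB4.
Split into bytes (most-significant first): 36 FE 36 AA 38 55 5A B4.
Little-endian stores the least-significant byte at the lowest address.
So at ascending addresses the bytes are B4 5A 55 38 AA 36 FE 36.

B4 5A 55 38 AA 36 FE 36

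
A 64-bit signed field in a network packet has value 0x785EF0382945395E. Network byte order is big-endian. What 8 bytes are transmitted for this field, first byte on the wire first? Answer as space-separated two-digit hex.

Split into bytes (most-significant first): 78 5E F0 38 29 45 39 5E.
Big-endian stores the most-significant byte at the lowest address.
So the memory order matches the most-significant-first order: 78 5E F0 38 29 45 39 5E.

78 5E F0 38 29 45 39 5E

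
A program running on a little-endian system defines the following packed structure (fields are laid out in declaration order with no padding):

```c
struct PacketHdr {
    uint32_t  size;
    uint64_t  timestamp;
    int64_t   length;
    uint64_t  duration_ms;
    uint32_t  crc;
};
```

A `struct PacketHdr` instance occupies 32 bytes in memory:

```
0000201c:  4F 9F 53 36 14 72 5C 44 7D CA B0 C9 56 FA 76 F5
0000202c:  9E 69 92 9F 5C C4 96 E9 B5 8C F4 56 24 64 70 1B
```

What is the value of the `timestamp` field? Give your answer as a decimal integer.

14533338636891222548

`timestamp` follows `size` (4 bytes), so it starts at byte offset 4 and occupies 8 bytes.
Bytes at offsets 4..11: 14 72 5C 44 7D CA B0 C9.
Little-endian stores the least-significant byte at the lowest address.
Reassemble most-significant byte first: C9 B0 CA 7D 44 5C 72 14 → 0xC9B0CA7D445C7214.
0xC9B0CA7D445C7214 = 14533338636891222548.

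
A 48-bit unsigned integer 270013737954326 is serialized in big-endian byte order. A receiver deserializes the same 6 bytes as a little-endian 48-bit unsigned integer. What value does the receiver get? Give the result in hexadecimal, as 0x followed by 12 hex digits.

0x166CEF7893F5

270013737954326 in 48-bit hexadecimal is 0xF59378EF6C16.
Stored big-endian, the bytes at ascending addresses are F5 93 78 EF 6C 16.
Read back as little-endian, the first byte is least significant, giving 0x166CEF7893F5.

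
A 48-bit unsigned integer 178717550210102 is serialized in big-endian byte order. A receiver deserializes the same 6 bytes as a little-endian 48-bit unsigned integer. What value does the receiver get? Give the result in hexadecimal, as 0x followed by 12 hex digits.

0x366C18EC8AA2

178717550210102 in 48-bit hexadecimal is 0xA28AEC186C36.
Stored big-endian, the bytes at ascending addresses are A2 8A EC 18 6C 36.
Read back as little-endian, the first byte is least significant, giving 0x366C18EC8AA2.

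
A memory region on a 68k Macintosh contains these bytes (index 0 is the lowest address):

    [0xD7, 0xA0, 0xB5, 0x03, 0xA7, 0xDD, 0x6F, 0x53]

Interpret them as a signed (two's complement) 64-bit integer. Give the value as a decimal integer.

-2909126331975504045

In big-endian order the high byte comes first in memory.
The bytes are already most-significant first: 0xD7A0B503A7DD6F53.
Top bit is set, so as a signed 64-bit value this is 0xD7A0B503A7DD6F53 − 2^64 = -2909126331975504045.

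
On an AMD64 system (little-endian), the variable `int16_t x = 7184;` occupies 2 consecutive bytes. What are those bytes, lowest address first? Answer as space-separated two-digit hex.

10 1C

7184 in hexadecimal, padded to 16 bits, is 0x1C10.
Split into bytes (most-significant first): 1C 10.
Little-endian: lowest address holds the least-significant byte.
So at ascending addresses the bytes are 10 1C.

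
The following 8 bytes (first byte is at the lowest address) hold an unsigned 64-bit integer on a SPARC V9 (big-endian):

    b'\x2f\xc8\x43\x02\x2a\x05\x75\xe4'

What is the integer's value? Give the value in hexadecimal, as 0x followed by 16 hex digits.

0x2FC843022A0575E4

In big-endian order the high byte comes first in memory.
The bytes are already most-significant first: 0x2FC843022A0575E4.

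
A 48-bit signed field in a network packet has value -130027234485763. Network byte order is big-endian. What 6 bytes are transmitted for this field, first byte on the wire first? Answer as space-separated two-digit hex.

Two's complement of -130027234485763 in 48 bits: 130027234485763 = 0x7642531F6603; invert → 0x89BDACE099FC; add 1 → 0x89BDACE099FD.
Split into bytes (most-significant first): 89 BD AC E0 99 FD.
In big-endian order the high byte comes first in memory.
So the memory order matches the most-significant-first order: 89 BD AC E0 99 FD.

89 BD AC E0 99 FD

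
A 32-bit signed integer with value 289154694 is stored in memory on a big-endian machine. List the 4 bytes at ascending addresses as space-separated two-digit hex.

289154694 in hexadecimal, padded to 32 bits, is 0x113C2686.
Split into bytes (most-significant first): 11 3C 26 86.
In big-endian order the high byte comes first in memory.
So the memory order matches the most-significant-first order: 11 3C 26 86.

11 3C 26 86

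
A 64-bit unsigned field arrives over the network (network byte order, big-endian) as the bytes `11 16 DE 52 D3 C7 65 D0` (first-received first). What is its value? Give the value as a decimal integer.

1231415995454154192

Big-endian: lowest address holds the most-significant byte.
The bytes are already most-significant first: 0x1116DE52D3C765D0.
0x1116DE52D3C765D0 = 1231415995454154192.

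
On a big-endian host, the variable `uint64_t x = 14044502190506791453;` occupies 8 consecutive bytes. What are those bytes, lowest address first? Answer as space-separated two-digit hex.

14044502190506791453 in hexadecimal, padded to 64 bits, is 0xC2E81854D05A521D.
Split into bytes (most-significant first): C2 E8 18 54 D0 5A 52 1D.
In big-endian order the high byte comes first in memory.
So the memory order matches the most-significant-first order: C2 E8 18 54 D0 5A 52 1D.

C2 E8 18 54 D0 5A 52 1D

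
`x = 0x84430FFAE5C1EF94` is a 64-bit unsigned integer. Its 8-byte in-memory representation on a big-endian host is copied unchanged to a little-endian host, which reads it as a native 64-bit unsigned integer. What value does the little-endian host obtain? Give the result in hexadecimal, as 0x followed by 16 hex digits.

0x94EFC1E5FA0F4384

Stored big-endian, the bytes at ascending addresses are 84 43 0F FA E5 C1 EF 94.
Read back as little-endian, the first byte is least significant, giving 0x94EFC1E5FA0F4384.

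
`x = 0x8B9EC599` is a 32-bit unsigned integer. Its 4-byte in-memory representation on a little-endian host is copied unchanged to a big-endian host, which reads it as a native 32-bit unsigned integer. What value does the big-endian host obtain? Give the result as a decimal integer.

Stored little-endian, the bytes at ascending addresses are 99 C5 9E 8B.
Read back as big-endian, the last byte is least significant, giving 0x99C59E8B.
0x99C59E8B = 2579865227.

2579865227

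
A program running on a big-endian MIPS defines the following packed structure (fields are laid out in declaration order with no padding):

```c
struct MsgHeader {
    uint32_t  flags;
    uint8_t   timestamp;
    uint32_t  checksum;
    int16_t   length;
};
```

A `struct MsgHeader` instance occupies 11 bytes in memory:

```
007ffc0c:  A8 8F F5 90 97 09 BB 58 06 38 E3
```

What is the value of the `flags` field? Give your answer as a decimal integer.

2828006800

`flags` is the first field, at byte offset 0, occupying 4 bytes.
Bytes at offsets 0..3: A8 8F F5 90.
Big-endian: lowest address holds the most-significant byte.
The bytes are already most-significant first: 0xA88FF590.
0xA88FF590 = 2828006800.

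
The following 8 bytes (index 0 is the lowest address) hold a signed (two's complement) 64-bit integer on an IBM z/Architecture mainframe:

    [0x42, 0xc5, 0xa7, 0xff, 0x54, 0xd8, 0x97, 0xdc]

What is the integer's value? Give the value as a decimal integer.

4811436491997222876

In big-endian order the high byte comes first in memory.
The bytes are already most-significant first: 0x42C5A7FF54D897DC.
0x42C5A7FF54D897DC = 4811436491997222876.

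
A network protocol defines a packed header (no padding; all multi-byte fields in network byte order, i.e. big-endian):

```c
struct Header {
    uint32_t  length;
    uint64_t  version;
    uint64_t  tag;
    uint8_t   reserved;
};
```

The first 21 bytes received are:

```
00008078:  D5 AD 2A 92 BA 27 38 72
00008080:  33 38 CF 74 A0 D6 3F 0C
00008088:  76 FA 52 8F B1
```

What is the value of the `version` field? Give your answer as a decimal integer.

`version` follows `length` (4 bytes), so it starts at byte offset 4 and occupies 8 bytes.
Bytes at offsets 4..11: BA 27 38 72 33 38 CF 74.
In big-endian order the high byte comes first in memory.
The bytes are already most-significant first: 0xBA2738723338CF74.
0xBA2738723338CF74 = 13413752078283100020.

13413752078283100020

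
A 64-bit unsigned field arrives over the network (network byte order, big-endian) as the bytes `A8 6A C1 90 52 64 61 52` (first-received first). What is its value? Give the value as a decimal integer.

Big-endian stores the most-significant byte at the lowest address.
The bytes are already most-significant first: 0xA86AC19052646152.
0xA86AC19052646152 = 12135724971504984402.

12135724971504984402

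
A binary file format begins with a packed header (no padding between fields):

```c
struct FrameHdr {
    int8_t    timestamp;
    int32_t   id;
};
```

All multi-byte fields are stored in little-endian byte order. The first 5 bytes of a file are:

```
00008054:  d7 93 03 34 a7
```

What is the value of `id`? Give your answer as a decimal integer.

-1489763437

`id` follows `timestamp` (1 byte), so it starts at byte offset 1 and occupies 4 bytes.
Bytes at offsets 1..4: 93 03 34 A7.
Little-endian: lowest address holds the least-significant byte.
Reassemble most-significant byte first: A7 34 03 93 → 0xA7340393.
Top bit is set, so as a signed 32-bit value this is 0xA7340393 − 2^32 = -1489763437.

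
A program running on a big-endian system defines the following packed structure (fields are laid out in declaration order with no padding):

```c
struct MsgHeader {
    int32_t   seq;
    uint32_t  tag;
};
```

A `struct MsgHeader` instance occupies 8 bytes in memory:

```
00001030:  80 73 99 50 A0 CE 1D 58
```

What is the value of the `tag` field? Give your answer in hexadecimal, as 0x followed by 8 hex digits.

0xA0CE1D58

`tag` follows `seq` (4 bytes), so it starts at byte offset 4 and occupies 4 bytes.
Bytes at offsets 4..7: A0 CE 1D 58.
Big-endian: lowest address holds the most-significant byte.
The bytes are already most-significant first: 0xA0CE1D58.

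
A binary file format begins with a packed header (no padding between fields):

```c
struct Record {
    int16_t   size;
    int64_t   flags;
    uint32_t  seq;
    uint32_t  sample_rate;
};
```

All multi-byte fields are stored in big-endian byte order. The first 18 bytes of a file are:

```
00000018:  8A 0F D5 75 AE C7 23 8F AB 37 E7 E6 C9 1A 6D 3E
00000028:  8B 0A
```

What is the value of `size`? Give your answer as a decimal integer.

-30193

`size` is the first field, at byte offset 0, occupying 2 bytes.
Bytes at offsets 0..1: 8A 0F.
Big-endian: lowest address holds the most-significant byte.
The bytes are already most-significant first: 0x8A0F.
Top bit is set, so as a signed 16-bit value this is 0x8A0F − 2^16 = -30193.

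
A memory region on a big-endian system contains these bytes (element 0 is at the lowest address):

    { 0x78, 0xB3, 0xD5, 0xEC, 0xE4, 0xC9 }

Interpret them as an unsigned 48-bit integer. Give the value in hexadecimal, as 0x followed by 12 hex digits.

Big-endian: lowest address holds the most-significant byte.
The bytes are already most-significant first: 0x78B3D5ECE4C9.

0x78B3D5ECE4C9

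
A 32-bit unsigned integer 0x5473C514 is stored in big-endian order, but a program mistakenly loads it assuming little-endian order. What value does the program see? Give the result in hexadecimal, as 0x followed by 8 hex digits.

Stored big-endian, the bytes at ascending addresses are 54 73 C5 14.
Read back as little-endian, the first byte is least significant, giving 0x14C57354.

0x14C57354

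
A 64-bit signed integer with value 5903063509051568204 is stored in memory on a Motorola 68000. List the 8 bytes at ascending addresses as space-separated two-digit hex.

5903063509051568204 in hexadecimal, padded to 64 bits, is 0x51EBE4FC5796F04C.
Split into bytes (most-significant first): 51 EB E4 FC 57 96 F0 4C.
Big-endian: lowest address holds the most-significant byte.
So the memory order matches the most-significant-first order: 51 EB E4 FC 57 96 F0 4C.

51 EB E4 FC 57 96 F0 4C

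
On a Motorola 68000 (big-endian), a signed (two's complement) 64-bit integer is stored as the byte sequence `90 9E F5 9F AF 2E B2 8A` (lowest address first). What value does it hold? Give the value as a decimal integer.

-8025707419739966838

In big-endian order the high byte comes first in memory.
The bytes are already most-significant first: 0x909EF59FAF2EB28A.
Top bit is set, so as a signed 64-bit value this is 0x909EF59FAF2EB28A − 2^64 = -8025707419739966838.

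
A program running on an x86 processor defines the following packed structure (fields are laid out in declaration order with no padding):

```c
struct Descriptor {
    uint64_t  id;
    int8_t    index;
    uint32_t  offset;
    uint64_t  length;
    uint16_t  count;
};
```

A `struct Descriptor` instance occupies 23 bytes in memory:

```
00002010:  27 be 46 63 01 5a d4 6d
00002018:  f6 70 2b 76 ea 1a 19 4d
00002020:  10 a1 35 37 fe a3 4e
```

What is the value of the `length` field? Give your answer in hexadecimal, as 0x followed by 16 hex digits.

0xFE3735A1104D191A

`length` follows `id` (8 B), `index` (1 B), `offset` (4 B), so it starts at offset 8 + 1 + 4 = 13 and occupies 8 bytes.
Bytes at offsets 13..20: 1A 19 4D 10 A1 35 37 FE.
Little-endian stores the least-significant byte at the lowest address.
Reassemble most-significant byte first: FE 37 35 A1 10 4D 19 1A → 0xFE3735A1104D191A.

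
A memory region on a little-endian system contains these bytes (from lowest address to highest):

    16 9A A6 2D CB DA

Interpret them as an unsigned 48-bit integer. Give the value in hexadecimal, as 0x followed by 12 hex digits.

0xDACB2DA69A16

Little-endian: lowest address holds the least-significant byte.
Reassemble most-significant byte first: DA CB 2D A6 9A 16 → 0xDACB2DA69A16.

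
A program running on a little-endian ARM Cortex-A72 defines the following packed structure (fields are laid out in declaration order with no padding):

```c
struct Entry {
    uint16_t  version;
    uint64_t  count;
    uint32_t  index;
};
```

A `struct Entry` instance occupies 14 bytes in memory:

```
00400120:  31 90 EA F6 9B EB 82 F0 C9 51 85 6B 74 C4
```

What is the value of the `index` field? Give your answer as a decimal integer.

3295964037

`index` follows `version` (2 B), `count` (8 B), so it starts at offset 2 + 8 = 10 and occupies 4 bytes.
Bytes at offsets 10..13: 85 6B 74 C4.
Little-endian stores the least-significant byte at the lowest address.
Reassemble most-significant byte first: C4 74 6B 85 → 0xC4746B85.
0xC4746B85 = 3295964037.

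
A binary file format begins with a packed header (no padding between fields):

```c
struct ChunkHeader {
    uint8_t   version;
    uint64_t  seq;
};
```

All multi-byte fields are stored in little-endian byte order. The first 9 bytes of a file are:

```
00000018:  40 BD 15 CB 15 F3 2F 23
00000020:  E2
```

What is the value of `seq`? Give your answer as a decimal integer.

16294920597845775805

`seq` follows `version` (1 byte), so it starts at byte offset 1 and occupies 8 bytes.
Bytes at offsets 1..8: BD 15 CB 15 F3 2F 23 E2.
Little-endian: lowest address holds the least-significant byte.
Reassemble most-significant byte first: E2 23 2F F3 15 CB 15 BD → 0xE2232FF315CB15BD.
0xE2232FF315CB15BD = 16294920597845775805.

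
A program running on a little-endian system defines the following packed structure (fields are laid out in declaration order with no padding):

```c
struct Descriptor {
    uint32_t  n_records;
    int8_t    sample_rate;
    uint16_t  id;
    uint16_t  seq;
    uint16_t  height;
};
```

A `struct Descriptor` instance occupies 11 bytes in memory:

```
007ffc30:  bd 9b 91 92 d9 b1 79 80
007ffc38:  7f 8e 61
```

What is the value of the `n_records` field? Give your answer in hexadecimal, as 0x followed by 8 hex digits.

`n_records` is the first field, at byte offset 0, occupying 4 bytes.
Bytes at offsets 0..3: BD 9B 91 92.
Little-endian: lowest address holds the least-significant byte.
Reassemble most-significant byte first: 92 91 9B BD → 0x92919BBD.

0x92919BBD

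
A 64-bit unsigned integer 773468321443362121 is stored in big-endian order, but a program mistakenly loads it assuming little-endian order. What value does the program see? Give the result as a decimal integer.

773468321443362121 in 64-bit hexadecimal is 0x0ABBE95720A63549.
Stored big-endian, the bytes at ascending addresses are 0A BB E9 57 20 A6 35 49.
Read back as little-endian, the first byte is least significant, giving 0x4935A62057E9BB0A.
0x4935A62057E9BB0A = 5275305196378503946.

5275305196378503946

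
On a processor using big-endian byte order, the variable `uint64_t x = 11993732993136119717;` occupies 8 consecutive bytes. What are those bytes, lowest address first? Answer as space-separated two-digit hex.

A6 72 4C 9C 9A C2 CF A5

11993732993136119717 in hexadecimal, padded to 64 bits, is 0xA6724C9C9AC2CFA5.
Split into bytes (most-significant first): A6 72 4C 9C 9A C2 CF A5.
Big-endian stores the most-significant byte at the lowest address.
So the memory order matches the most-significant-first order: A6 72 4C 9C 9A C2 CF A5.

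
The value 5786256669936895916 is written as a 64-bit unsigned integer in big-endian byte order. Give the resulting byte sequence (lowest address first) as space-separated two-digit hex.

50 4C E9 C8 CE D2 C7 AC

5786256669936895916 in hexadecimal, padded to 64 bits, is 0x504CE9C8CED2C7AC.
Split into bytes (most-significant first): 50 4C E9 C8 CE D2 C7 AC.
Big-endian stores the most-significant byte at the lowest address.
So the memory order matches the most-significant-first order: 50 4C E9 C8 CE D2 C7 AC.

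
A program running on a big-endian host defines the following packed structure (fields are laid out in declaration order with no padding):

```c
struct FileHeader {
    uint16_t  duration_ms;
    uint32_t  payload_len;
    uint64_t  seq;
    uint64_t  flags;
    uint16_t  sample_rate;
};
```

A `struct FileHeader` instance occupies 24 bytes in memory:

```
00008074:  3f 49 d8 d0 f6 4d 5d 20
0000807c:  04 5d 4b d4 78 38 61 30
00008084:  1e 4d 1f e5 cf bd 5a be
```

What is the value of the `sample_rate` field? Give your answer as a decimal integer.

23230

`sample_rate` follows `duration_ms` (2 B), `payload_len` (4 B), `seq` (8 B), `flags` (8 B), so it starts at offset 2 + 4 + 8 + 8 = 22 and occupies 2 bytes.
Bytes at offsets 22..23: 5A BE.
In big-endian order the high byte comes first in memory.
The bytes are already most-significant first: 0x5ABE.
0x5ABE = 23230.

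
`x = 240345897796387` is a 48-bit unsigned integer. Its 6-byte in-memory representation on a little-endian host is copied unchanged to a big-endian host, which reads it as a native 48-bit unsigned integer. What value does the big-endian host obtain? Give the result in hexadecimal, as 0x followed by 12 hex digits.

240345897796387 in 48-bit hexadecimal is 0xDA97E3DC8323.
Stored little-endian, the bytes at ascending addresses are 23 83 DC E3 97 DA.
Read back as big-endian, the last byte is least significant, giving 0x2383DCE397DA.

0x2383DCE397DA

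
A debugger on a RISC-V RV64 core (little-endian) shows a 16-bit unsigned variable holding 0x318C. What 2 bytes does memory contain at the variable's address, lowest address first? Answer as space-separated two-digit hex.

Split into bytes (most-significant first): 31 8C.
Little-endian stores the least-significant byte at the lowest address.
So at ascending addresses the bytes are 8C 31.

8C 31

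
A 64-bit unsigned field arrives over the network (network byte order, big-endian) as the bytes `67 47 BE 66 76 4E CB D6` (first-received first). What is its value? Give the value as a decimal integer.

Big-endian: lowest address holds the most-significant byte.
The bytes are already most-significant first: 0x6747BE66764ECBD6.
0x6747BE66764ECBD6 = 7442126256533851094.

7442126256533851094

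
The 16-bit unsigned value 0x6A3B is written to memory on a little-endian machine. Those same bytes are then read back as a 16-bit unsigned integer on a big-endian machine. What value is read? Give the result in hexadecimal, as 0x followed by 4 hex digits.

Stored little-endian, the bytes at ascending addresses are 3B 6A.
Read back as big-endian, the last byte is least significant, giving 0x3B6A.

0x3B6A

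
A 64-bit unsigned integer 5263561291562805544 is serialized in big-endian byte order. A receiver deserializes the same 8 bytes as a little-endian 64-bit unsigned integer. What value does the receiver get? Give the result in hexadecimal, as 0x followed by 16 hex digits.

0x28E9186D1BED0B49

5263561291562805544 in 64-bit hexadecimal is 0x490BED1B6D18E928.
Stored big-endian, the bytes at ascending addresses are 49 0B ED 1B 6D 18 E9 28.
Read back as little-endian, the first byte is least significant, giving 0x28E9186D1BED0B49.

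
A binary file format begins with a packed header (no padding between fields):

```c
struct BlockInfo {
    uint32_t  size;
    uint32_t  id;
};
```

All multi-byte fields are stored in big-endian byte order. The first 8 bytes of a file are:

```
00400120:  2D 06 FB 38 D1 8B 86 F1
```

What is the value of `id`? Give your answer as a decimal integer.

3515582193

`id` follows `size` (4 bytes), so it starts at byte offset 4 and occupies 4 bytes.
Bytes at offsets 4..7: D1 8B 86 F1.
Big-endian stores the most-significant byte at the lowest address.
The bytes are already most-significant first: 0xD18B86F1.
0xD18B86F1 = 3515582193.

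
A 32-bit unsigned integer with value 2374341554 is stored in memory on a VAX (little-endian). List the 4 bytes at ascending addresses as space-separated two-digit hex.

B2 93 85 8D

2374341554 in hexadecimal, padded to 32 bits, is 0x8D8593B2.
Split into bytes (most-significant first): 8D 85 93 B2.
Little-endian stores the least-significant byte at the lowest address.
So at ascending addresses the bytes are B2 93 85 8D.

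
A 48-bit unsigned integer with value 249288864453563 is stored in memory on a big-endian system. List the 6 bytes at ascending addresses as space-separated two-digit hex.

249288864453563 in hexadecimal, padded to 48 bits, is 0xE2BA163653BB.
Split into bytes (most-significant first): E2 BA 16 36 53 BB.
Big-endian stores the most-significant byte at the lowest address.
So the memory order matches the most-significant-first order: E2 BA 16 36 53 BB.

E2 BA 16 36 53 BB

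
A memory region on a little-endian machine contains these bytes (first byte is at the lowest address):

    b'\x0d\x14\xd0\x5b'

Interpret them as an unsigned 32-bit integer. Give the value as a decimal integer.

1540363277

Little-endian stores the least-significant byte at the lowest address.
Reassemble most-significant byte first: 5B D0 14 0D → 0x5BD0140D.
0x5BD0140D = 1540363277.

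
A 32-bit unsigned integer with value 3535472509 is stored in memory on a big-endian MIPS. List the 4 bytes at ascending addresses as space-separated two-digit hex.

D2 BB 07 7D

3535472509 in hexadecimal, padded to 32 bits, is 0xD2BB077D.
Split into bytes (most-significant first): D2 BB 07 7D.
Big-endian stores the most-significant byte at the lowest address.
So the memory order matches the most-significant-first order: D2 BB 07 7D.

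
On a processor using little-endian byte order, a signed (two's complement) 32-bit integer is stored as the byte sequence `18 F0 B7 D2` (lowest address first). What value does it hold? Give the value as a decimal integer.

Little-endian: lowest address holds the least-significant byte.
Reassemble most-significant byte first: D2 B7 F0 18 → 0xD2B7F018.
Top bit is set, so as a signed 32-bit value this is 0xD2B7F018 − 2^32 = -759697384.

-759697384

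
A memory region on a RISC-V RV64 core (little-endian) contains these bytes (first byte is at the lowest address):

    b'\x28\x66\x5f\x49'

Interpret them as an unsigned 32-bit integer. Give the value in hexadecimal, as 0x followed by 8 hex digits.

In little-endian order the low byte comes first in memory.
Reassemble most-significant byte first: 49 5F 66 28 → 0x495F6628.

0x495F6628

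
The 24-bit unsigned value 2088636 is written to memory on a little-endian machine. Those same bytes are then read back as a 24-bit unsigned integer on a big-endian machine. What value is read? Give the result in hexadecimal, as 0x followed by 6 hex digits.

2088636 in 24-bit hexadecimal is 0x1FDEBC.
Stored little-endian, the bytes at ascending addresses are BC DE 1F.
Read back as big-endian, the last byte is least significant, giving 0xBCDE1F.

0xBCDE1F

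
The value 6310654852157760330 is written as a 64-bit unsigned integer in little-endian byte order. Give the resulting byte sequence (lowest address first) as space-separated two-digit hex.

6310654852157760330 in hexadecimal, padded to 64 bits, is 0x5793F3271AF5634A.
Split into bytes (most-significant first): 57 93 F3 27 1A F5 63 4A.
Little-endian stores the least-significant byte at the lowest address.
So at ascending addresses the bytes are 4A 63 F5 1A 27 F3 93 57.

4A 63 F5 1A 27 F3 93 57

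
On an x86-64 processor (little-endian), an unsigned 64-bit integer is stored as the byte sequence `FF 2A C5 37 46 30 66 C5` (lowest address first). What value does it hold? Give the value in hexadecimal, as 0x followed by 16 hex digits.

0xC566304637C52AFF

In little-endian order the low byte comes first in memory.
Reassemble most-significant byte first: C5 66 30 46 37 C5 2A FF → 0xC566304637C52AFF.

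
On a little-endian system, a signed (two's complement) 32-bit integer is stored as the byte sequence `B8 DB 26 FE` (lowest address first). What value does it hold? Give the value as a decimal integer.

-31007816

In little-endian order the low byte comes first in memory.
Reassemble most-significant byte first: FE 26 DB B8 → 0xFE26DBB8.
Top bit is set, so as a signed 32-bit value this is 0xFE26DBB8 − 2^32 = -31007816.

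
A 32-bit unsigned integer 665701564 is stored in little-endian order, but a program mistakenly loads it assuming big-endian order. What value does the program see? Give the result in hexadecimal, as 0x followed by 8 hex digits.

665701564 in 32-bit hexadecimal is 0x27ADCCBC.
Stored little-endian, the bytes at ascending addresses are BC CC AD 27.
Read back as big-endian, the last byte is least significant, giving 0xBCCCAD27.

0xBCCCAD27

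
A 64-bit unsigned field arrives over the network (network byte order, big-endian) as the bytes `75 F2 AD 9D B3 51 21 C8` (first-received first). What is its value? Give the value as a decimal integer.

In big-endian order the high byte comes first in memory.
The bytes are already most-significant first: 0x75F2AD9DB35121C8.
0x75F2AD9DB35121C8 = 8499046339631456712.

8499046339631456712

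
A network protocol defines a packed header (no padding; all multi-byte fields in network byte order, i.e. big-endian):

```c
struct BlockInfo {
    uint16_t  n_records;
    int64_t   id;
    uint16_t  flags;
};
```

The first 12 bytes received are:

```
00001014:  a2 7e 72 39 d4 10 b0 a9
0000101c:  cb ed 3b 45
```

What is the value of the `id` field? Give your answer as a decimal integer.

`id` follows `n_records` (2 bytes), so it starts at byte offset 2 and occupies 8 bytes.
Bytes at offsets 2..9: 72 39 D4 10 B0 A9 CB ED.
In big-endian order the high byte comes first in memory.
The bytes are already most-significant first: 0x7239D410B0A9CBED.
0x7239D410B0A9CBED = 8230842962144775149.

8230842962144775149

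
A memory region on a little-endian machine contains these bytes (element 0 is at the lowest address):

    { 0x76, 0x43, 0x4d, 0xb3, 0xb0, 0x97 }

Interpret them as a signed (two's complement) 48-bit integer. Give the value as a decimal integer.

-114689798487178

Little-endian stores the least-significant byte at the lowest address.
Reassemble most-significant byte first: 97 B0 B3 4D 43 76 → 0x97B0B34D4376.
Top bit is set, so as a signed 48-bit value this is 0x97B0B34D4376 − 2^48 = -114689798487178.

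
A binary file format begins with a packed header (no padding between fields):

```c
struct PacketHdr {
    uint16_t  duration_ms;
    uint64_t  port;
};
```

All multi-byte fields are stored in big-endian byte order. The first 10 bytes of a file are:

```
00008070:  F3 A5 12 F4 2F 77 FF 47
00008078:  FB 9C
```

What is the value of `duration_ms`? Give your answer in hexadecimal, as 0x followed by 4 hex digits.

0xF3A5

`duration_ms` is the first field, at byte offset 0, occupying 2 bytes.
Bytes at offsets 0..1: F3 A5.
In big-endian order the high byte comes first in memory.
The bytes are already most-significant first: 0xF3A5.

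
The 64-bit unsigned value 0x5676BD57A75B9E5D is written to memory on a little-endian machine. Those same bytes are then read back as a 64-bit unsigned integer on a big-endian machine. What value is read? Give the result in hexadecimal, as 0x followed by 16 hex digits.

0x5D9E5BA757BD7656

Stored little-endian, the bytes at ascending addresses are 5D 9E 5B A7 57 BD 76 56.
Read back as big-endian, the last byte is least significant, giving 0x5D9E5BA757BD7656.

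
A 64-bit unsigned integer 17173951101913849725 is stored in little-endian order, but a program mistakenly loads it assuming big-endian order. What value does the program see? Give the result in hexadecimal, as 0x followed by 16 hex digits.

0x7DDF8023892156EE

17173951101913849725 in 64-bit hexadecimal is 0xEE5621892380DF7D.
Stored little-endian, the bytes at ascending addresses are 7D DF 80 23 89 21 56 EE.
Read back as big-endian, the last byte is least significant, giving 0x7DDF8023892156EE.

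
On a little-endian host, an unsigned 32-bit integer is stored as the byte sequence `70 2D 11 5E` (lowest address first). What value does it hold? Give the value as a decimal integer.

Little-endian: lowest address holds the least-significant byte.
Reassemble most-significant byte first: 5E 11 2D 70 → 0x5E112D70.
0x5E112D70 = 1578184048.

1578184048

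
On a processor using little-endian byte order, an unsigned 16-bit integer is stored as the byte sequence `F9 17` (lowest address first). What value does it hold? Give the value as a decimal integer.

6137

In little-endian order the low byte comes first in memory.
Reassemble most-significant byte first: 17 F9 → 0x17F9.
0x17F9 = 6137.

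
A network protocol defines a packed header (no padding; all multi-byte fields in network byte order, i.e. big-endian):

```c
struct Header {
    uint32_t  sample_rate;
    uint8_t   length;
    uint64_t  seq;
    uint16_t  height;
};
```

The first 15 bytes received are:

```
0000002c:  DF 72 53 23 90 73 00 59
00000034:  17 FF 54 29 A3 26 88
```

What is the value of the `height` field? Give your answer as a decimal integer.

9864

`height` follows `sample_rate` (4 B), `length` (1 B), `seq` (8 B), so it starts at offset 4 + 1 + 8 = 13 and occupies 2 bytes.
Bytes at offsets 13..14: 26 88.
Big-endian: lowest address holds the most-significant byte.
The bytes are already most-significant first: 0x2688.
0x2688 = 9864.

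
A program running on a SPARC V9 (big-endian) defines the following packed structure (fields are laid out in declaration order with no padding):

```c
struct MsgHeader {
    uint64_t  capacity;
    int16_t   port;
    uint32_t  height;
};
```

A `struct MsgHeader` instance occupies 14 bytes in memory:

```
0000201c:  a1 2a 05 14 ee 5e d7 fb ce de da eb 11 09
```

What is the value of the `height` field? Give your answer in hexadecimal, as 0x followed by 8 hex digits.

`height` follows `capacity` (8 B), `port` (2 B), so it starts at offset 8 + 2 = 10 and occupies 4 bytes.
Bytes at offsets 10..13: DA EB 11 09.
Big-endian: lowest address holds the most-significant byte.
The bytes are already most-significant first: 0xDAEB1109.

0xDAEB1109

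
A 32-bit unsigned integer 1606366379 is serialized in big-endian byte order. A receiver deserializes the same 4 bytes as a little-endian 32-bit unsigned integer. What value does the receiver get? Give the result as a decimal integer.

1606366379 in 32-bit hexadecimal is 0x5FBF34AB.
Stored big-endian, the bytes at ascending addresses are 5F BF 34 AB.
Read back as little-endian, the first byte is least significant, giving 0xAB34BF5F.
0xAB34BF5F = 2872360799.

2872360799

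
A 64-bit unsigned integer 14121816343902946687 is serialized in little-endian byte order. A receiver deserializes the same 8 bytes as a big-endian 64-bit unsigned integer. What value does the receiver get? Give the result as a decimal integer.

14121816343902946687 in 64-bit hexadecimal is 0xC3FAC524E9A4057F.
Stored little-endian, the bytes at ascending addresses are 7F 05 A4 E9 24 C5 FA C3.
Read back as big-endian, the last byte is least significant, giving 0x7F05A4E924C5FAC3.
0x7F05A4E924C5FAC3 = 9152903138951690947.

9152903138951690947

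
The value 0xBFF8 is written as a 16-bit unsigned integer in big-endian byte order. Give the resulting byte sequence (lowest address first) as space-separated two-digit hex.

BF F8

Split into bytes (most-significant first): BF F8.
Big-endian stores the most-significant byte at the lowest address.
So the memory order matches the most-significant-first order: BF F8.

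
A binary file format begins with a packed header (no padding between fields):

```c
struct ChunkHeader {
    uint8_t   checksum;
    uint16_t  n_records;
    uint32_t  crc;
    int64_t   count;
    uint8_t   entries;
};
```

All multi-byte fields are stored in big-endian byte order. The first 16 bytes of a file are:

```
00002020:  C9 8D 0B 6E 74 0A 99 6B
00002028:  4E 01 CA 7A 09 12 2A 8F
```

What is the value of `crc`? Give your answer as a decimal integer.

1853098649

`crc` follows `checksum` (1 B), `n_records` (2 B), so it starts at offset 1 + 2 = 3 and occupies 4 bytes.
Bytes at offsets 3..6: 6E 74 0A 99.
Big-endian stores the most-significant byte at the lowest address.
The bytes are already most-significant first: 0x6E740A99.
0x6E740A99 = 1853098649.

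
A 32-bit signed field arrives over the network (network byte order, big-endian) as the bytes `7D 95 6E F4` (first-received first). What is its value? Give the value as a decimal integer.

Big-endian stores the most-significant byte at the lowest address.
The bytes are already most-significant first: 0x7D956EF4.
0x7D956EF4 = 2106945268.

2106945268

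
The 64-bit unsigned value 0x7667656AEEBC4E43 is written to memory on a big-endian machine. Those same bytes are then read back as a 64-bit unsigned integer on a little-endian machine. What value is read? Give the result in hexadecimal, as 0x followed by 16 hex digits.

Stored big-endian, the bytes at ascending addresses are 76 67 65 6A EE BC 4E 43.
Read back as little-endian, the first byte is least significant, giving 0x434EBCEE6A656776.

0x434EBCEE6A656776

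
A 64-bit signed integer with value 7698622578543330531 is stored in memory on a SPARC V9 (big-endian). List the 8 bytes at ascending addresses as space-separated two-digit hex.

6A D7 00 72 35 E0 84 E3

7698622578543330531 in hexadecimal, padded to 64 bits, is 0x6AD7007235E084E3.
Split into bytes (most-significant first): 6A D7 00 72 35 E0 84 E3.
In big-endian order the high byte comes first in memory.
So the memory order matches the most-significant-first order: 6A D7 00 72 35 E0 84 E3.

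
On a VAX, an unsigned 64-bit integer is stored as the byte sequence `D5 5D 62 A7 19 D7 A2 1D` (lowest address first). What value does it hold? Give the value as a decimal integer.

2135505678509432277

Little-endian: lowest address holds the least-significant byte.
Reassemble most-significant byte first: 1D A2 D7 19 A7 62 5D D5 → 0x1DA2D719A7625DD5.
0x1DA2D719A7625DD5 = 2135505678509432277.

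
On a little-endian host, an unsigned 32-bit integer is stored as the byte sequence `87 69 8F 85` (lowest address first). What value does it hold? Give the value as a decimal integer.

2240768391

In little-endian order the low byte comes first in memory.
Reassemble most-significant byte first: 85 8F 69 87 → 0x858F6987.
0x858F6987 = 2240768391.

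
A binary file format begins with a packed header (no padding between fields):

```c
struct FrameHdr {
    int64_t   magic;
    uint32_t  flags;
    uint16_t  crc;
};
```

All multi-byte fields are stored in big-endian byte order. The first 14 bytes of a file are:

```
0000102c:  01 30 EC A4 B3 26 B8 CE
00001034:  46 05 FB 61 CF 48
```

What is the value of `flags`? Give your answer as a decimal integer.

`flags` follows `magic` (8 bytes), so it starts at byte offset 8 and occupies 4 bytes.
Bytes at offsets 8..11: 46 05 FB 61.
In big-endian order the high byte comes first in memory.
The bytes are already most-significant first: 0x4605FB61.
0x4605FB61 = 1174797153.

1174797153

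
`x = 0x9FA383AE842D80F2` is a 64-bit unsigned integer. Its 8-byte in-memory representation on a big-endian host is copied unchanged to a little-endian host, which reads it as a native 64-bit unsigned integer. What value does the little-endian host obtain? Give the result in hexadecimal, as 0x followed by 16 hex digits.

Stored big-endian, the bytes at ascending addresses are 9F A3 83 AE 84 2D 80 F2.
Read back as little-endian, the first byte is least significant, giving 0xF2802D84AE83A39F.

0xF2802D84AE83A39F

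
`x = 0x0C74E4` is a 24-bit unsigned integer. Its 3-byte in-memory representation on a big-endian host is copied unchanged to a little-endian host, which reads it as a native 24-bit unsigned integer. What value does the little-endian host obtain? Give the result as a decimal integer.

14971916

Stored big-endian, the bytes at ascending addresses are 0C 74 E4.
Read back as little-endian, the first byte is least significant, giving 0xE4740C.
0xE4740C = 14971916.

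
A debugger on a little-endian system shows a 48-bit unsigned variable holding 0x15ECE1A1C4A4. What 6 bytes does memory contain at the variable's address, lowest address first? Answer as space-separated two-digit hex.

Split into bytes (most-significant first): 15 EC E1 A1 C4 A4.
In little-endian order the low byte comes first in memory.
So at ascending addresses the bytes are A4 C4 A1 E1 EC 15.

A4 C4 A1 E1 EC 15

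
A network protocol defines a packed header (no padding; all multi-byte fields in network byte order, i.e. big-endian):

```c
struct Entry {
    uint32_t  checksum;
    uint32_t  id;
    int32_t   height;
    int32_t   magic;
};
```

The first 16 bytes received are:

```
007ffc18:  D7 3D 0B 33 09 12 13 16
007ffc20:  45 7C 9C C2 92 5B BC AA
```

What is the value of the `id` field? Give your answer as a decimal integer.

152179478

`id` follows `checksum` (4 bytes), so it starts at byte offset 4 and occupies 4 bytes.
Bytes at offsets 4..7: 09 12 13 16.
Big-endian: lowest address holds the most-significant byte.
The bytes are already most-significant first: 0x09121316.
0x09121316 = 152179478.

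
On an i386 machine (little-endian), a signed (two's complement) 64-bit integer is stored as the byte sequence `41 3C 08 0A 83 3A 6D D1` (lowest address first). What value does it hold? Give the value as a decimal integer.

In little-endian order the low byte comes first in memory.
Reassemble most-significant byte first: D1 6D 3A 83 0A 08 3C 41 → 0xD16D3A830A083C41.
Top bit is set, so as a signed 64-bit value this is 0xD16D3A830A083C41 − 2^64 = -3355961812837712831.

-3355961812837712831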